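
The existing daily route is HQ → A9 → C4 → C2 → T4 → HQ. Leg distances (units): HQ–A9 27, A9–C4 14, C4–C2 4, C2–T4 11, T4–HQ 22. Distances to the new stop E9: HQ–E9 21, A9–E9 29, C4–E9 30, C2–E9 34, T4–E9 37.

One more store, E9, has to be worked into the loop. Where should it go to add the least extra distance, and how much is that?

Minimum extra distance: 23, inserting E9 between HQ and A9.

Insertion cost between consecutive stops i–j is d(i,E9) + d(E9,j) − d(i,j):
  between HQ and A9: 21 + 29 − 27 = 23
  between A9 and C4: 29 + 30 − 14 = 45
  between C4 and C2: 30 + 34 − 4 = 60
  between C2 and T4: 34 + 37 − 11 = 60
  between T4 and HQ: 37 + 21 − 22 = 36
Cheapest insertion is between HQ and A9, adding 23.
New total = 78 + 23 = 101.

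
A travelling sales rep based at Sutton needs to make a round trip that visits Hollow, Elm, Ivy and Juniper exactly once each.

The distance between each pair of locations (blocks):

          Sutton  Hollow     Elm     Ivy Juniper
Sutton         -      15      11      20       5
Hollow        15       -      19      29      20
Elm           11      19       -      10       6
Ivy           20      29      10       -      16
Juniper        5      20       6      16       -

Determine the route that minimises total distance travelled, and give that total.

Sutton→Hollow→Elm→Ivy→Juniper→Sutton: 15+19+10+16+5 = 65
Sutton→Hollow→Elm→Juniper→Ivy→Sutton: 15+19+6+16+20 = 76
Sutton→Hollow→Ivy→Elm→Juniper→Sutton: 15+29+10+6+5 = 65
Sutton→Hollow→Ivy→Juniper→Elm→Sutton: 15+29+16+6+11 = 77
Sutton→Hollow→Juniper→Elm→Ivy→Sutton: 15+20+6+10+20 = 71
Sutton→Hollow→Juniper→Ivy→Elm→Sutton: 15+20+16+10+11 = 72
Sutton→Elm→Hollow→Ivy→Juniper→Sutton: 11+19+29+16+5 = 80
Sutton→Elm→Hollow→Juniper→Ivy→Sutton: 11+19+20+16+20 = 86
Sutton→Elm→Ivy→Hollow→Juniper→Sutton: 11+10+29+20+5 = 75
Sutton→Elm→Juniper→Hollow→Ivy→Sutton: 11+6+20+29+20 = 86
Sutton→Ivy→Hollow→Elm→Juniper→Sutton: 20+29+19+6+5 = 79
Sutton→Ivy→Elm→Hollow→Juniper→Sutton: 20+10+19+20+5 = 74
The minimum is 65.
One optimal route: Sutton → Hollow → Elm → Ivy → Juniper → Sutton (or its reverse).

Shortest round trip = 65 blocks.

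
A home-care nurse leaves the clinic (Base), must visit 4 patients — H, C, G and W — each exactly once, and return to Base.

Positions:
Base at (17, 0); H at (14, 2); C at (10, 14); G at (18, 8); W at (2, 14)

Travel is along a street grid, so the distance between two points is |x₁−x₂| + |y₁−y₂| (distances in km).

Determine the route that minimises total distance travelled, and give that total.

With 4 stops there are 4!/2 = 12 distinct round trips (a route and its reverse cost the same).
Base - H - C - G - W - Base: 5+16+14+22+29 = 86
Base - H - C - W - G - Base: 5+16+8+22+9 = 60
Base - H - G - C - W - Base: 5+10+14+8+29 = 66
Base - H - G - W - C - Base: 5+10+22+8+21 = 66
Base - H - W - C - G - Base: 5+24+8+14+9 = 60
Base - H - W - G - C - Base: 5+24+22+14+21 = 86
Base - C - H - G - W - Base: 21+16+10+22+29 = 98
Base - C - H - W - G - Base: 21+16+24+22+9 = 92
Base - C - G - H - W - Base: 21+14+10+24+29 = 98
Base - C - W - H - G - Base: 21+8+24+10+9 = 72
Base - G - H - C - W - Base: 9+10+16+8+29 = 72
Base - G - C - H - W - Base: 9+14+16+24+29 = 92
The minimum is 60.
One optimal route: Base → H → C → W → G → Base (or its reverse).

60 km — the shortest possible round trip.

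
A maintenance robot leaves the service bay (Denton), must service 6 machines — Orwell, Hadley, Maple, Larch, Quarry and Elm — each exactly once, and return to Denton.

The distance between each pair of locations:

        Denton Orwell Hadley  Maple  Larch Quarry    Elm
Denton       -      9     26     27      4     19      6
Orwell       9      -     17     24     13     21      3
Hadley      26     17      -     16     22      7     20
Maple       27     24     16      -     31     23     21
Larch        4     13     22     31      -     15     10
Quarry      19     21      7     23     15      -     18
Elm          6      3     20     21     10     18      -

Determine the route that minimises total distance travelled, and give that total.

There are 360 distinct closed tours to check (reversals are equivalent).
Denton→Orwell→Hadley→Maple→Larch→Quarry→Elm→Denton: 9+17+16+31+15+18+6 = 112
Denton→Orwell→Hadley→Maple→Larch→Elm→Quarry→Denton: 9+17+16+31+10+18+19 = 120
Denton→Orwell→Hadley→Maple→Quarry→Larch→Elm→Denton: 9+17+16+23+15+10+6 = 96
Denton→Orwell→Hadley→Maple→Quarry→Elm→Larch→Denton: 9+17+16+23+18+10+4 = 97
Denton→Orwell→Hadley→Maple→Elm→Larch→Quarry→Denton: 9+17+16+21+10+15+19 = 107
Denton→Orwell→Hadley→Maple→Elm→Quarry→Larch→Denton: 9+17+16+21+18+15+4 = 100
Denton→Orwell→Hadley→Larch→Maple→Quarry→Elm→Denton: 9+17+22+31+23+18+6 = 126
Denton→Orwell→Hadley→Larch→Maple→Elm→Quarry→Denton: 9+17+22+31+21+18+19 = 137
… (352 more)
Denton→Orwell→Elm→Maple→Hadley→Quarry→Larch→Denton: 9+3+21+16+7+15+4 = 75  ← best
The minimum is 75.
One optimal route: Denton → Orwell → Elm → Maple → Hadley → Quarry → Larch → Denton (or its reverse).

75 — the shortest possible round trip.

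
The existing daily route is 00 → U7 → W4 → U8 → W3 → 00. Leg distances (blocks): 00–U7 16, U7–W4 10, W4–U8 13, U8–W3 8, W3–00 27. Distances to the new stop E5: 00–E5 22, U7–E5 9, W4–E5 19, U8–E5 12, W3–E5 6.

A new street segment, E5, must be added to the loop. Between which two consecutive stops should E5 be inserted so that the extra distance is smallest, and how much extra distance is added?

Insertion cost between consecutive stops i–j is d(i,E5) + d(E5,j) − d(i,j):
  between 00 and U7: 22 + 9 − 16 = 15
  between U7 and W4: 9 + 19 − 10 = 18
  between W4 and U8: 19 + 12 − 13 = 18
  between U8 and W3: 12 + 6 − 8 = 10
  between W3 and 00: 6 + 22 − 27 = 1
Cheapest insertion is between W3 and 00, adding 1.
New total = 74 + 1 = 75.

Adding 1 blocks by placing E5 on the W3–00 leg.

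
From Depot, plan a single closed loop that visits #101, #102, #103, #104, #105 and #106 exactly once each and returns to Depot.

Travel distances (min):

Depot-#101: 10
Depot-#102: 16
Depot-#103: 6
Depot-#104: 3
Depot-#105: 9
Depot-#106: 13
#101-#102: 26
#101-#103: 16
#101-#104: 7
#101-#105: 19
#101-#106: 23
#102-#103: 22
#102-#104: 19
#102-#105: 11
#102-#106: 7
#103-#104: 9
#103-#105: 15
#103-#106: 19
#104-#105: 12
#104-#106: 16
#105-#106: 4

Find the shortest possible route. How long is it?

Minimum total distance: 68 min.

With 6 stops there are 6!/2 = 360 distinct round trips (a route and its reverse cost the same).
Depot - #101 - #102 - #103 - #104 - #105 - #106 - Depot: 10+26+22+9+12+4+13 = 96
Depot - #101 - #102 - #103 - #104 - #106 - #105 - Depot: 10+26+22+9+16+4+9 = 96
Depot - #101 - #102 - #103 - #105 - #104 - #106 - Depot: 10+26+22+15+12+16+13 = 114
Depot - #101 - #102 - #103 - #105 - #106 - #104 - Depot: 10+26+22+15+4+16+3 = 96
Depot - #101 - #102 - #103 - #106 - #104 - #105 - Depot: 10+26+22+19+16+12+9 = 114
Depot - #101 - #102 - #103 - #106 - #105 - #104 - Depot: 10+26+22+19+4+12+3 = 96
Depot - #101 - #102 - #104 - #103 - #105 - #106 - Depot: 10+26+19+9+15+4+13 = 96
Depot - #101 - #102 - #104 - #103 - #106 - #105 - Depot: 10+26+19+9+19+4+9 = 96
… (352 more)
Depot - #101 - #104 - #102 - #106 - #105 - #103 - Depot: 10+7+19+7+4+15+6 = 68  ← best
The minimum is 68.
One optimal route: Depot → #101 → #104 → #102 → #106 → #105 → #103 → Depot (or its reverse).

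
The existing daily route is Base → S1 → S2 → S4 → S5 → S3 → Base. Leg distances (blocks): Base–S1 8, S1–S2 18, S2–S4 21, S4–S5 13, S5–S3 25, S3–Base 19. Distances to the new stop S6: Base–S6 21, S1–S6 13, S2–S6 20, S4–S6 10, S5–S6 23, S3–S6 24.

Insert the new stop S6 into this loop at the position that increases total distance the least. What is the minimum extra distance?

Adding 9 blocks by placing S6 on the S2–S4 leg.

Insertion cost between consecutive stops i–j is d(i,S6) + d(S6,j) − d(i,j):
  between Base and S1: 21 + 13 − 8 = 26
  between S1 and S2: 13 + 20 − 18 = 15
  between S2 and S4: 20 + 10 − 21 = 9
  between S4 and S5: 10 + 23 − 13 = 20
  between S5 and S3: 23 + 24 − 25 = 22
  between S3 and Base: 24 + 21 − 19 = 26
Cheapest insertion is between S2 and S4, adding 9.
New total = 104 + 9 = 113.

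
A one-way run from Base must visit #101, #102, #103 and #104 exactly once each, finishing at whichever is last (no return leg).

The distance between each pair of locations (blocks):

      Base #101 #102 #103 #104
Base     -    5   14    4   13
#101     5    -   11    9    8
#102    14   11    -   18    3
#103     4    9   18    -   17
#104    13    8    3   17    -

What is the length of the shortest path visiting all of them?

There are 4! = 24 possible orderings.
Base→#101→#102→#103→#104: 5+11+18+17 = 51
Base→#101→#102→#104→#103: 5+11+3+17 = 36
Base→#101→#103→#102→#104: 5+9+18+3 = 35
Base→#101→#103→#104→#102: 5+9+17+3 = 34
Base→#101→#104→#102→#103: 5+8+3+18 = 34
Base→#101→#104→#103→#102: 5+8+17+18 = 48
Base→#102→#101→#103→#104: 14+11+9+17 = 51
Base→#102→#101→#104→#103: 14+11+8+17 = 50
Base→#102→#103→#101→#104: 14+18+9+8 = 49
Base→#102→#103→#104→#101: 14+18+17+8 = 57
Base→#102→#104→#101→#103: 14+3+8+9 = 34
Base→#102→#104→#103→#101: 14+3+17+9 = 43
Base→#103→#101→#102→#104: 4+9+11+3 = 27
Base→#103→#101→#104→#102: 4+9+8+3 = 24
… (10 more)
The minimum is 24.
One shortest path: Base → #103 → #101 → #104 → #102.

Shortest open route: 24 blocks.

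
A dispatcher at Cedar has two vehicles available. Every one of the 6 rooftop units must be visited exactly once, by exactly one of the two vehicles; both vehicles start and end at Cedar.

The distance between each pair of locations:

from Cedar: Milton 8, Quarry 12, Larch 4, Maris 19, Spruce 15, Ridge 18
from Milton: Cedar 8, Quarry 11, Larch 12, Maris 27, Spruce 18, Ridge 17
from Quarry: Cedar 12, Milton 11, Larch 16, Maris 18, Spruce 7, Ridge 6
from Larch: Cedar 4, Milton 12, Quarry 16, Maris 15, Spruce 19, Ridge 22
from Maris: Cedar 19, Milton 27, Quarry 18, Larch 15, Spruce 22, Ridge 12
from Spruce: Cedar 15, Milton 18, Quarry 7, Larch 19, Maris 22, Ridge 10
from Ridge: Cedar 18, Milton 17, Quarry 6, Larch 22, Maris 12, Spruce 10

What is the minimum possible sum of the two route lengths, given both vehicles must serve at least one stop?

75 — the smallest possible combined total.

There are 2^5 − 1 = 31 ways to divide the 6 stops into two non-empty groups. For each, the best each vehicle can do is its own shortest tour through its group:
  {Milton} + {Quarry, Larch, Maris, Spruce, Ridge}: 16 + 59 = 75
  {Quarry} + {Milton, Larch, Maris, Spruce, Ridge}: 24 + 67 = 91
  {Milton, Quarry} + {Larch, Maris, Spruce, Ridge}: 31 + 56 = 87
  {Larch} + {Milton, Quarry, Maris, Spruce, Ridge}: 8 + 67 = 75
  {Milton, Larch} + {Quarry, Maris, Spruce, Ridge}: 24 + 59 = 83
  {Quarry, Larch} + {Milton, Maris, Spruce, Ridge}: 32 + 67 = 99
  … (31 splits in total)
Best: vehicle 1 Cedar → Milton → Cedar = 16; vehicle 2 Cedar → Larch → Maris → Ridge → Quarry → Spruce → Cedar = 59; combined 75.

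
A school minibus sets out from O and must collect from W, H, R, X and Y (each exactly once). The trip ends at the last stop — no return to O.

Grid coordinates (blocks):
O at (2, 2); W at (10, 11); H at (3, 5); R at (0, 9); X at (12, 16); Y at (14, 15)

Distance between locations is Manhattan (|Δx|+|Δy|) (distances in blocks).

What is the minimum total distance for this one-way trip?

There are 5! = 120 possible orderings.
O → W → H → R → X → Y: 17+13+7+19+3 = 59
O → W → H → R → Y → X: 17+13+7+20+3 = 60
O → W → H → X → R → Y: 17+13+20+19+20 = 89
O → W → H → X → Y → R: 17+13+20+3+20 = 73
O → W → H → Y → R → X: 17+13+21+20+19 = 90
O → W → H → Y → X → R: 17+13+21+3+19 = 73
O → W → R → H → X → Y: 17+12+7+20+3 = 59
O → W → R → H → Y → X: 17+12+7+21+3 = 60
O → W → R → X → H → Y: 17+12+19+20+21 = 89
O → W → R → X → Y → H: 17+12+19+3+21 = 72
O → W → R → Y → H → X: 17+12+20+21+20 = 90
O → W → R → Y → X → H: 17+12+20+3+20 = 72
O → W → X → H → R → Y: 17+7+20+7+20 = 71
O → W → X → H → Y → R: 17+7+20+21+20 = 85
… (106 more)
O → H → R → W → X → Y: 4+7+12+7+3 = 33  ← best
The minimum is 33.
One shortest path: O → H → R → W → X → Y.

Shortest open route: 33 blocks.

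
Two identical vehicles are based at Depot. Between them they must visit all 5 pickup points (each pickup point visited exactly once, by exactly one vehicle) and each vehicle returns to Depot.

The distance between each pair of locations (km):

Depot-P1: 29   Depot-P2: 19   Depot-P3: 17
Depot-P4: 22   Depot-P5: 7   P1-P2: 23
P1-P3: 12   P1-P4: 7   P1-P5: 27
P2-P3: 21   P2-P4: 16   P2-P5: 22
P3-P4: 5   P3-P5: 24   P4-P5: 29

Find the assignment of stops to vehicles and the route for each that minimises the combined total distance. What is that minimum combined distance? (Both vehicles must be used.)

85 km — the smallest possible combined total.

There are 2^4 − 1 = 15 ways to divide the 5 stops into two non-empty groups. For each, the best each vehicle can do is its own shortest tour through its group:
  {P1} + {P2, P3, P4, P5}: 58 + 67 = 125
  {P2} + {P1, P3, P4, P5}: 38 + 63 = 101
  {P1, P2} + {P3, P4, P5}: 71 + 58 = 129
  {P3} + {P1, P2, P4, P5}: 34 + 76 = 110
  {P1, P3} + {P2, P4, P5}: 58 + 67 = 125
  {P2, P3} + {P1, P4, P5}: 57 + 63 = 120
  … (15 splits in total)
  {P1, P2, P3, P4} + {P5}: 71 + 14 = 85  ← best
Best: vehicle 1 Depot → P2 → P1 → P4 → P3 → Depot = 71; vehicle 2 Depot → P5 → Depot = 14; combined 85.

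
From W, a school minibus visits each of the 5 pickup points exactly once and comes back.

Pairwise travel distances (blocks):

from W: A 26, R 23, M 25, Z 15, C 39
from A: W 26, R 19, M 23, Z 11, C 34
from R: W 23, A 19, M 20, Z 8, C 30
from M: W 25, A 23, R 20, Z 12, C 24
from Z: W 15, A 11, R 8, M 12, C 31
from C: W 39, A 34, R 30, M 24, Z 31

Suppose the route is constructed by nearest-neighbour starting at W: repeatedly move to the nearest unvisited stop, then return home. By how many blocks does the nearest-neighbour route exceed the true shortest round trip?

From W: Z=15, R=23, M=25, A=26, C=39 → choose Z (15).
From Z: R=8, A=11, M=12, C=31 → choose R (8).
From R: A=19, M=20, C=30 → choose A (19).
From A: M=23, C=34 → choose M (23).
From M: C=24 → choose C (24).
NN route W → Z → R → A → M → C → W costs 128.
Optimal: W → A → Z → R → C → M → W costs 124 (by enumerating all 60 distinct tours).
Excess = 128 − 124 = 4.

The nearest-neighbour route is 4 blocks longer than optimal.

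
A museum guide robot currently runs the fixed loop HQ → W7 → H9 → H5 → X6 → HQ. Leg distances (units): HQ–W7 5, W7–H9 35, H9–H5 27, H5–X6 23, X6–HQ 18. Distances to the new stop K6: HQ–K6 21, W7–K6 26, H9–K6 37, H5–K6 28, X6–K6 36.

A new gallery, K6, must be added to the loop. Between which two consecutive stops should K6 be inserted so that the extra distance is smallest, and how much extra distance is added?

Adding 28 by placing K6 on the W7–H9 leg.

Insertion cost between consecutive stops i–j is d(i,K6) + d(K6,j) − d(i,j):
  between HQ and W7: 21 + 26 − 5 = 42
  between W7 and H9: 26 + 37 − 35 = 28
  between H9 and H5: 37 + 28 − 27 = 38
  between H5 and X6: 28 + 36 − 23 = 41
  between X6 and HQ: 36 + 21 − 18 = 39
Cheapest insertion is between W7 and H9, adding 28.
New total = 108 + 28 = 136.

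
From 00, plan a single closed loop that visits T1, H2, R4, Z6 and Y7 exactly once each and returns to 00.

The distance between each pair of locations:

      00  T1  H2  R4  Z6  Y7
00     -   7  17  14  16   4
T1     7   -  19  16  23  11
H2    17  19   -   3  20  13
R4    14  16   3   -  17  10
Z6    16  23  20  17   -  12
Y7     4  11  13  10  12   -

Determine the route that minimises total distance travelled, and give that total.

With 5 stops there are 5!/2 = 60 distinct round trips (a route and its reverse cost the same).
00-T1-H2-R4-Z6-Y7-00: 7+19+3+17+12+4 = 62
00-T1-H2-R4-Y7-Z6-00: 7+19+3+10+12+16 = 67
00-T1-H2-Z6-R4-Y7-00: 7+19+20+17+10+4 = 77
00-T1-H2-Z6-Y7-R4-00: 7+19+20+12+10+14 = 82
00-T1-H2-Y7-R4-Z6-00: 7+19+13+10+17+16 = 82
00-T1-H2-Y7-Z6-R4-00: 7+19+13+12+17+14 = 82
00-T1-R4-H2-Z6-Y7-00: 7+16+3+20+12+4 = 62
00-T1-R4-H2-Y7-Z6-00: 7+16+3+13+12+16 = 67
00-T1-R4-Z6-H2-Y7-00: 7+16+17+20+13+4 = 77
00-T1-R4-Z6-Y7-H2-00: 7+16+17+12+13+17 = 82
00-T1-R4-Y7-H2-Z6-00: 7+16+10+13+20+16 = 82
00-T1-R4-Y7-Z6-H2-00: 7+16+10+12+20+17 = 82
00-T1-Z6-H2-R4-Y7-00: 7+23+20+3+10+4 = 67
00-T1-Z6-H2-Y7-R4-00: 7+23+20+13+10+14 = 87
… (46 more)
The minimum is 62.
One optimal route: 00 → T1 → H2 → R4 → Z6 → Y7 → 00 (or its reverse).

Minimum total distance: 62.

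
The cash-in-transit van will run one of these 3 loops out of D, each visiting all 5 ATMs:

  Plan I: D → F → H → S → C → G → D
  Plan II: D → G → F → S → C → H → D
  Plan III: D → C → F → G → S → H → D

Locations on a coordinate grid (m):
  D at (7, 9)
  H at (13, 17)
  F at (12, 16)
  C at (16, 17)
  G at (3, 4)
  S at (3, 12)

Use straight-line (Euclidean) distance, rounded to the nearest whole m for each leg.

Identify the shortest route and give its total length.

Plan I: 9 + 1 + 11 + 14 + 18 + 6 = 59
Plan II: 6 + 15 + 10 + 14 + 3 + 10 = 58
Plan III: 12 + 4 + 15 + 8 + 11 + 10 = 60

58 m — Plan II is the shortest.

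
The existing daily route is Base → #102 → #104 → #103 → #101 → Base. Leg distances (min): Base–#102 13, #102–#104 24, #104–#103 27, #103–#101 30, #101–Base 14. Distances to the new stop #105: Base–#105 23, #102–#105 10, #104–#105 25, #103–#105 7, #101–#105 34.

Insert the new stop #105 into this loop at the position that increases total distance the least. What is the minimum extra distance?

+5 min — insert #105 between #104 and #103.

Insertion cost between consecutive stops i–j is d(i,#105) + d(#105,j) − d(i,j):
  between Base and #102: 23 + 10 − 13 = 20
  between #102 and #104: 10 + 25 − 24 = 11
  between #104 and #103: 25 + 7 − 27 = 5
  between #103 and #101: 7 + 34 − 30 = 11
  between #101 and Base: 34 + 23 − 14 = 43
Cheapest insertion is between #104 and #103, adding 5.
New total = 108 + 5 = 113.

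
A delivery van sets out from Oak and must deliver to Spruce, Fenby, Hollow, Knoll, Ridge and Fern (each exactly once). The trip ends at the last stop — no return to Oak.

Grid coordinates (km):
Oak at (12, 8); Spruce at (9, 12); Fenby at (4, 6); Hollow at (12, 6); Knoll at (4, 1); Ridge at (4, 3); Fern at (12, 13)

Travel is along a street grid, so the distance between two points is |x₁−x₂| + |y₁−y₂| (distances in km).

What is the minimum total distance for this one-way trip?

There are 6! = 720 possible orderings.
Oak→Spruce→Fenby→Hollow→Knoll→Ridge→Fern: 7+11+8+13+2+18 = 59
Oak→Spruce→Fenby→Hollow→Knoll→Fern→Ridge: 7+11+8+13+20+18 = 77
Oak→Spruce→Fenby→Hollow→Ridge→Knoll→Fern: 7+11+8+11+2+20 = 59
Oak→Spruce→Fenby→Hollow→Ridge→Fern→Knoll: 7+11+8+11+18+20 = 75
Oak→Spruce→Fenby→Hollow→Fern→Knoll→Ridge: 7+11+8+7+20+2 = 55
Oak→Spruce→Fenby→Hollow→Fern→Ridge→Knoll: 7+11+8+7+18+2 = 53
Oak→Spruce→Fenby→Knoll→Hollow→Ridge→Fern: 7+11+5+13+11+18 = 65
Oak→Spruce→Fenby→Knoll→Hollow→Fern→Ridge: 7+11+5+13+7+18 = 61
… (712 more)
Oak→Hollow→Fern→Spruce→Fenby→Ridge→Knoll: 2+7+4+11+3+2 = 29  ← best
The minimum is 29.
One shortest path: Oak → Hollow → Fern → Spruce → Fenby → Ridge → Knoll.

29 km — the minimum one-way total.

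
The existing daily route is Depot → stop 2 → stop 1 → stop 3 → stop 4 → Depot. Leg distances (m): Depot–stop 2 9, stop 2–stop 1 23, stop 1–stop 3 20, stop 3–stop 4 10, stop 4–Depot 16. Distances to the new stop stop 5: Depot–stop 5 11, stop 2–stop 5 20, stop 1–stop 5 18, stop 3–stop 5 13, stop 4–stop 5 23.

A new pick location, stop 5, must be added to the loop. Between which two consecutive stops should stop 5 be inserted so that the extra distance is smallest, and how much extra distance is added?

Insertion cost between consecutive stops i–j is d(i,stop 5) + d(stop 5,j) − d(i,j):
  between Depot and stop 2: 11 + 20 − 9 = 22
  between stop 2 and stop 1: 20 + 18 − 23 = 15
  between stop 1 and stop 3: 18 + 13 − 20 = 11
  between stop 3 and stop 4: 13 + 23 − 10 = 26
  between stop 4 and Depot: 23 + 11 − 16 = 18
Cheapest insertion is between stop 1 and stop 3, adding 11.
New total = 78 + 11 = 89.

Adding 11 m by placing stop 5 on the stop 1–stop 3 leg.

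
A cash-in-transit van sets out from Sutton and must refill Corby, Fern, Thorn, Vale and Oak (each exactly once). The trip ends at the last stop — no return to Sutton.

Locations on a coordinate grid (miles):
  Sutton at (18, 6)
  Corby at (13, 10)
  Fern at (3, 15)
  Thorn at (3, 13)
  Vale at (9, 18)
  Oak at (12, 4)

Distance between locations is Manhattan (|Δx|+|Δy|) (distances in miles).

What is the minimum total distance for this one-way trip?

Shortest open route: 38 miles.

There are 5! = 120 possible orderings.
Sutton→Corby→Fern→Thorn→Vale→Oak: 9+15+2+11+17 = 54
Sutton→Corby→Fern→Thorn→Oak→Vale: 9+15+2+18+17 = 61
Sutton→Corby→Fern→Vale→Thorn→Oak: 9+15+9+11+18 = 62
Sutton→Corby→Fern→Vale→Oak→Thorn: 9+15+9+17+18 = 68
Sutton→Corby→Fern→Oak→Thorn→Vale: 9+15+20+18+11 = 73
Sutton→Corby→Fern→Oak→Vale→Thorn: 9+15+20+17+11 = 72
Sutton→Corby→Thorn→Fern→Vale→Oak: 9+13+2+9+17 = 50
Sutton→Corby→Thorn→Fern→Oak→Vale: 9+13+2+20+17 = 61
Sutton→Corby→Thorn→Vale→Fern→Oak: 9+13+11+9+20 = 62
Sutton→Corby→Thorn→Vale→Oak→Fern: 9+13+11+17+20 = 70
Sutton→Corby→Thorn→Oak→Fern→Vale: 9+13+18+20+9 = 69
Sutton→Corby→Thorn→Oak→Vale→Fern: 9+13+18+17+9 = 66
Sutton→Corby→Vale→Fern→Thorn→Oak: 9+12+9+2+18 = 50
Sutton→Corby→Vale→Fern→Oak→Thorn: 9+12+9+20+18 = 68
… (106 more)
Sutton→Oak→Corby→Vale→Fern→Thorn: 8+7+12+9+2 = 38  ← best
The minimum is 38.
One shortest path: Sutton → Oak → Corby → Vale → Fern → Thorn.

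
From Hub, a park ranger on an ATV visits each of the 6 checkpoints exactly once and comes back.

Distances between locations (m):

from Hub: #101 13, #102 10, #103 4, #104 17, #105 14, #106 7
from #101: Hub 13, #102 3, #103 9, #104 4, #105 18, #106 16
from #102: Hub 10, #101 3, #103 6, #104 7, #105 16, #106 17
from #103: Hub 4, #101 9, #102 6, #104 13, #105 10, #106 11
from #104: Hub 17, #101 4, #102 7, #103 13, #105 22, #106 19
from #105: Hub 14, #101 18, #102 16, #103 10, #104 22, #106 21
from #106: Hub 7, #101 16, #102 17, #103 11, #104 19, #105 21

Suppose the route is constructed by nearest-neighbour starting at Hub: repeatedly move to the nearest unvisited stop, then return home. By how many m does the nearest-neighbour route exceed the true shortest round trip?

From Hub: #103=4, #106=7, #102=10, #101=13, #105=14, #104=17 → choose #103 (4).
From #103: #102=6, #101=9, #105=10, #106=11, #104=13 → choose #102 (6).
From #102: #101=3, #104=7, #105=16, #106=17 → choose #101 (3).
From #101: #104=4, #106=16, #105=18 → choose #104 (4).
From #104: #106=19, #105=22 → choose #106 (19).
From #106: #105=21 → choose #105 (21).
NN route Hub → #103 → #102 → #101 → #104 → #106 → #105 → Hub costs 71.
Optimal: Hub → #103 → #105 → #102 → #101 → #104 → #106 → Hub costs 63 (by enumerating all 360 distinct tours).
Excess = 71 − 63 = 8.

Excess over optimum: 8 m.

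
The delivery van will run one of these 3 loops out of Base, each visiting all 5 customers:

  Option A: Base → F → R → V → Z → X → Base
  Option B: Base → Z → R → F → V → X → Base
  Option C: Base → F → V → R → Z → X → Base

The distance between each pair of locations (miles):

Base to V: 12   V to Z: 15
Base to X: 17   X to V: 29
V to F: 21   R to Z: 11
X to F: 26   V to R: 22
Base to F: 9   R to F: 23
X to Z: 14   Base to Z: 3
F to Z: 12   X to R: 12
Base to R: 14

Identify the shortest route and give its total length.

94 miles — Option C is the shortest.

Option A: 9 + 23 + 22 + 15 + 14 + 17 = 100
Option B: 3 + 11 + 23 + 21 + 29 + 17 = 104
Option C: 9 + 21 + 22 + 11 + 14 + 17 = 94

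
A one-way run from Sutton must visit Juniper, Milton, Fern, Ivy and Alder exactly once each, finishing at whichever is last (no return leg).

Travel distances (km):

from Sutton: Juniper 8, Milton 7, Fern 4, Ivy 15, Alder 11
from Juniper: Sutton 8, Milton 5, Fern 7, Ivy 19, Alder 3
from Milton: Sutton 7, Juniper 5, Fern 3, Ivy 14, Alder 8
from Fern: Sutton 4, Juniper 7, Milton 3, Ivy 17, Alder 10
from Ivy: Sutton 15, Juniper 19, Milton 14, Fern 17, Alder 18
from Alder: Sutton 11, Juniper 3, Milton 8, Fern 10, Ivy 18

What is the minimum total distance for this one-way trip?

33 km — the minimum one-way total.

There are 5! = 120 possible orderings.
Sutton - Juniper - Milton - Fern - Ivy - Alder: 8+5+3+17+18 = 51
Sutton - Juniper - Milton - Fern - Alder - Ivy: 8+5+3+10+18 = 44
Sutton - Juniper - Milton - Ivy - Fern - Alder: 8+5+14+17+10 = 54
Sutton - Juniper - Milton - Ivy - Alder - Fern: 8+5+14+18+10 = 55
Sutton - Juniper - Milton - Alder - Fern - Ivy: 8+5+8+10+17 = 48
Sutton - Juniper - Milton - Alder - Ivy - Fern: 8+5+8+18+17 = 56
Sutton - Juniper - Fern - Milton - Ivy - Alder: 8+7+3+14+18 = 50
Sutton - Juniper - Fern - Milton - Alder - Ivy: 8+7+3+8+18 = 44
Sutton - Juniper - Fern - Ivy - Milton - Alder: 8+7+17+14+8 = 54
Sutton - Juniper - Fern - Ivy - Alder - Milton: 8+7+17+18+8 = 58
Sutton - Juniper - Fern - Alder - Milton - Ivy: 8+7+10+8+14 = 47
Sutton - Juniper - Fern - Alder - Ivy - Milton: 8+7+10+18+14 = 57
Sutton - Juniper - Ivy - Milton - Fern - Alder: 8+19+14+3+10 = 54
Sutton - Juniper - Ivy - Milton - Alder - Fern: 8+19+14+8+10 = 59
… (106 more)
Sutton - Fern - Milton - Juniper - Alder - Ivy: 4+3+5+3+18 = 33  ← best
The minimum is 33.
One shortest path: Sutton → Fern → Milton → Juniper → Alder → Ivy.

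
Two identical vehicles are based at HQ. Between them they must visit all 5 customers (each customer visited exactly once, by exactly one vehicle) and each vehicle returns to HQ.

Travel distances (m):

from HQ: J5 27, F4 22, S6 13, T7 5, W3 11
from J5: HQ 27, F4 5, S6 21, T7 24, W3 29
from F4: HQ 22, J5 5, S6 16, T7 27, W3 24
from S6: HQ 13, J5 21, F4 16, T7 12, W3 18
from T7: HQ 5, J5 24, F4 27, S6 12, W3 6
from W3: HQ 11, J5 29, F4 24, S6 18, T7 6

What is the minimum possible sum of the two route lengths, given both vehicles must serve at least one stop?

There are 2^4 − 1 = 15 ways to divide the 5 stops into two non-empty groups. For each, the best each vehicle can do is its own shortest tour through its group:
  {J5} + {F4, S6, T7, W3}: 54 + 64 = 118
  {F4} + {J5, S6, T7, W3}: 44 + 74 = 118
  {J5, F4} + {S6, T7, W3}: 54 + 42 = 96
  {S6} + {J5, F4, T7, W3}: 26 + 67 = 93
  {J5, S6} + {F4, T7, W3}: 61 + 57 = 118
  {F4, S6} + {J5, T7, W3}: 51 + 67 = 118
  … (15 splits in total)
  {J5, F4, S6} + {T7, W3}: 61 + 22 = 83  ← best
Best: vehicle 1 HQ → J5 → F4 → S6 → HQ = 61; vehicle 2 HQ → T7 → W3 → HQ = 22; combined 83.

83 m — the smallest possible combined total.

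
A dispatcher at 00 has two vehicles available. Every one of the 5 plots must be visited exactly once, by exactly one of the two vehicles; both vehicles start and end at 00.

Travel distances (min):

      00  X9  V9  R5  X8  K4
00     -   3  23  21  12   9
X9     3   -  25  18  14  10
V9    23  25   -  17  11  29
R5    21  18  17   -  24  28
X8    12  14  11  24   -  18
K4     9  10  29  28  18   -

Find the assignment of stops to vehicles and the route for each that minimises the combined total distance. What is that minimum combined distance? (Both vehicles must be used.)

Check every non-empty split of the stops between the two vehicles; for each half take its own optimal tour:
  {X9} + {V9, R5, X8, K4}: 6 + 76 = 82
  {V9} + {X9, R5, X8, K4}: 46 + 72 = 118
  {X9, V9} + {R5, X8, K4}: 51 + 72 = 123
  {R5} + {X9, V9, X8, K4}: 42 + 65 = 107
  {X9, R5} + {V9, X8, K4}: 42 + 61 = 103
  {V9, R5} + {X9, X8, K4}: 61 + 43 = 104
  … (15 splits in total)
  {X9, V9, R5, X8} + {K4}: 61 + 18 = 79  ← best
Best: vehicle 1 00 → X9 → R5 → V9 → X8 → 00 = 61; vehicle 2 00 → K4 → 00 = 18; combined 79.

Minimum combined distance: 79 min.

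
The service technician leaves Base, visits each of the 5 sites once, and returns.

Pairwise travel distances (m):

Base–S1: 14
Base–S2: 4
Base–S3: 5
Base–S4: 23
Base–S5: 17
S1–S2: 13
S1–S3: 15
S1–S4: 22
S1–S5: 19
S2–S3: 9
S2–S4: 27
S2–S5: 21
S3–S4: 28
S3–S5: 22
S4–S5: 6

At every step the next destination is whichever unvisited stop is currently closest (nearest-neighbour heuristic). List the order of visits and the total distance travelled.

Total distance 76 m via the nearest-neighbour route Base → S2 → S3 → S1 → S5 → S4 → Base.

Base → [S2:4 / S3:5 / S1:14 / S5:17 / S4:23] → S2 (4)
S2 → [S3:9 / S1:13 / S5:21 / S4:27] → S3 (9)
S3 → [S1:15 / S5:22 / S4:28] → S1 (15)
S1 → [S5:19 / S4:22] → S5 (19)
S5 → [S4:6] → S4 (6)
Return S4→Base: 23.
Total = 4 + 9 + 15 + 19 + 6 + 23 = 76.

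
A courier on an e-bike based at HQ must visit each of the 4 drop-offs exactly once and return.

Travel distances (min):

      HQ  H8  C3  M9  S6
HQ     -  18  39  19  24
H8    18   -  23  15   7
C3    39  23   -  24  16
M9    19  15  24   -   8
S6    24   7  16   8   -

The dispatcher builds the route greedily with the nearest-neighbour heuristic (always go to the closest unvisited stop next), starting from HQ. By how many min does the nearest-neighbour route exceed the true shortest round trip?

The nearest-neighbour route is 12 min longer than optimal.

HQ: H8=18, M9=19, S6=24, C3=39 ⇒ H8
H8: S6=7, M9=15, C3=23 ⇒ S6
S6: M9=8, C3=16 ⇒ M9
M9: C3=24 ⇒ C3
NN route HQ → H8 → S6 → M9 → C3 → HQ costs 96.
Optimal: HQ → H8 → C3 → S6 → M9 → HQ costs 84 (by enumerating all 12 distinct tours).
Excess = 96 − 84 = 12.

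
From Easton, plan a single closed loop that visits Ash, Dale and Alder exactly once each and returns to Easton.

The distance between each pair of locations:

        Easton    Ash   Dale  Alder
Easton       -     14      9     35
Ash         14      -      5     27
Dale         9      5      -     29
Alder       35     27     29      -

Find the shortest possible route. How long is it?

76 — the shortest possible round trip.

Easton - Ash - Dale - Alder - Easton: 14+5+29+35 = 83
Easton - Ash - Alder - Dale - Easton: 14+27+29+9 = 79
Easton - Dale - Ash - Alder - Easton: 9+5+27+35 = 76
The minimum is 76.
One optimal route: Easton → Dale → Ash → Alder → Easton (or its reverse).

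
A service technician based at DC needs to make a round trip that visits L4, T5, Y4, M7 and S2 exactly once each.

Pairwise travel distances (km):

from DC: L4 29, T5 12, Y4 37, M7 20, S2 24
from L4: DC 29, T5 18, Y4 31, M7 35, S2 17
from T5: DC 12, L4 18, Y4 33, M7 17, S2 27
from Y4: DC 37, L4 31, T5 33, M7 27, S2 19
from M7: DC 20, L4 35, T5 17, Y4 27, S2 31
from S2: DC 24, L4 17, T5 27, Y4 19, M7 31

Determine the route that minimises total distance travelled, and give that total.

DC → L4 → T5 → Y4 → M7 → S2 → DC: 29+18+33+27+31+24 = 162
DC → L4 → T5 → Y4 → S2 → M7 → DC: 29+18+33+19+31+20 = 150
DC → L4 → T5 → M7 → Y4 → S2 → DC: 29+18+17+27+19+24 = 134
DC → L4 → T5 → M7 → S2 → Y4 → DC: 29+18+17+31+19+37 = 151
DC → L4 → T5 → S2 → Y4 → M7 → DC: 29+18+27+19+27+20 = 140
DC → L4 → T5 → S2 → M7 → Y4 → DC: 29+18+27+31+27+37 = 169
DC → L4 → Y4 → T5 → M7 → S2 → DC: 29+31+33+17+31+24 = 165
DC → L4 → Y4 → T5 → S2 → M7 → DC: 29+31+33+27+31+20 = 171
DC → L4 → Y4 → M7 → T5 → S2 → DC: 29+31+27+17+27+24 = 155
DC → L4 → Y4 → M7 → S2 → T5 → DC: 29+31+27+31+27+12 = 157
DC → L4 → Y4 → S2 → T5 → M7 → DC: 29+31+19+27+17+20 = 143
DC → L4 → Y4 → S2 → M7 → T5 → DC: 29+31+19+31+17+12 = 139
DC → L4 → M7 → T5 → Y4 → S2 → DC: 29+35+17+33+19+24 = 157
DC → L4 → M7 → T5 → S2 → Y4 → DC: 29+35+17+27+19+37 = 164
… (46 more)
DC → T5 → L4 → S2 → Y4 → M7 → DC: 12+18+17+19+27+20 = 113  ← best
The minimum is 113.
One optimal route: DC → T5 → L4 → S2 → Y4 → M7 → DC (or its reverse).

Minimum total distance: 113 km.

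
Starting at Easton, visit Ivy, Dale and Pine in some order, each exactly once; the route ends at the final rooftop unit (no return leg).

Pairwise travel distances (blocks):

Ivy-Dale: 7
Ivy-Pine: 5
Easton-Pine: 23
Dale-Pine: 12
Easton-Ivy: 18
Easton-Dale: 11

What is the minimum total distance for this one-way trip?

There are 3! = 6 possible orderings.
Easton - Ivy - Dale - Pine: 18+7+12 = 37
Easton - Ivy - Pine - Dale: 18+5+12 = 35
Easton - Dale - Ivy - Pine: 11+7+5 = 23
Easton - Dale - Pine - Ivy: 11+12+5 = 28
Easton - Pine - Ivy - Dale: 23+5+7 = 35
Easton - Pine - Dale - Ivy: 23+12+7 = 42
The minimum is 23.
One shortest path: Easton → Dale → Ivy → Pine.

Minimum one-way distance = 23 blocks.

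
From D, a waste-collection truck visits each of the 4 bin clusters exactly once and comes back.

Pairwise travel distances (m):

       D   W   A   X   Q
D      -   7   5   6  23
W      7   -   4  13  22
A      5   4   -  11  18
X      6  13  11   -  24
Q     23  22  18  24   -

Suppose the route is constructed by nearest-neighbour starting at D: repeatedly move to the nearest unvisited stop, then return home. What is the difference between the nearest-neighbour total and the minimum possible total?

The nearest-neighbour route is 10 m longer than optimal.

From D: A=5, X=6, W=7, Q=23 → choose A (5).
From A: W=4, X=11, Q=18 → choose W (4).
From W: X=13, Q=22 → choose X (13).
From X: Q=24 → choose Q (24).
NN route D → A → W → X → Q → D costs 69.
Optimal: D → W → A → Q → X → D costs 59 (by enumerating all 12 distinct tours).
Excess = 69 − 59 = 10.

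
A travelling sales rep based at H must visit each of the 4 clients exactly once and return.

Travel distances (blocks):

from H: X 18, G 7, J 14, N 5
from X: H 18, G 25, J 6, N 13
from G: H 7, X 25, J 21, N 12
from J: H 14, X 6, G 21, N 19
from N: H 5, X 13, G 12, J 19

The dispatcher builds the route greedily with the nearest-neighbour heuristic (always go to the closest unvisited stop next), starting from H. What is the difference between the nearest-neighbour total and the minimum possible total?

The nearest-neighbour route is 10 blocks longer than optimal.

H: N=5, G=7, J=14, X=18 ⇒ N
N: G=12, X=13, J=19 ⇒ G
G: J=21, X=25 ⇒ J
J: X=6 ⇒ X
NN route H → N → G → J → X → H costs 62.
Optimal: H → G → J → X → N → H costs 52 (by enumerating all 12 distinct tours).
Excess = 62 − 52 = 10.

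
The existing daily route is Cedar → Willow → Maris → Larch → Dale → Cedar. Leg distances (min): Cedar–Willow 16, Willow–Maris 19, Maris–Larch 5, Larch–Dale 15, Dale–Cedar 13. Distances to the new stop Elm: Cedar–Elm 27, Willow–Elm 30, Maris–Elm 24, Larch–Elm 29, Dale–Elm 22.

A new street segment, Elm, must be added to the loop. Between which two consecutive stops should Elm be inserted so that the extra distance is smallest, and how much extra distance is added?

Insertion cost between consecutive stops i–j is d(i,Elm) + d(Elm,j) − d(i,j):
  between Cedar and Willow: 27 + 30 − 16 = 41
  between Willow and Maris: 30 + 24 − 19 = 35
  between Maris and Larch: 24 + 29 − 5 = 48
  between Larch and Dale: 29 + 22 − 15 = 36
  between Dale and Cedar: 22 + 27 − 13 = 36
Cheapest insertion is between Willow and Maris, adding 35.
New total = 68 + 35 = 103.

Adding 35 min by placing Elm on the Willow–Maris leg.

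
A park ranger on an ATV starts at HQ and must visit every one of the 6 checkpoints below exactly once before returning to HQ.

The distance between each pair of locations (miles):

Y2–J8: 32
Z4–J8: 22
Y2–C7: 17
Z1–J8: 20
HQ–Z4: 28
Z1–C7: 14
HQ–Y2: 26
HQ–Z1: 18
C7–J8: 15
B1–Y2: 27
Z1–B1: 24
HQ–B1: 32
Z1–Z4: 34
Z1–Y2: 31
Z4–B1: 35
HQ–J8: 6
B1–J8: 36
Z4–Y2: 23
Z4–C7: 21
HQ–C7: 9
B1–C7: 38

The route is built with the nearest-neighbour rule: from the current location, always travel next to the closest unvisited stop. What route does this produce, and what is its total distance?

Total distance 137 miles via the nearest-neighbour route HQ → J8 → C7 → Z1 → B1 → Y2 → Z4 → HQ.

From HQ: distances to unvisited — J8=6, C7=9, Z1=18, Y2=26, Z4=28, B1=32. Nearest is J8 (6).
From J8: distances to unvisited — C7=15, Z1=20, Z4=22, Y2=32, B1=36. Nearest is C7 (15).
From C7: distances to unvisited — Z1=14, Y2=17, Z4=21, B1=38. Nearest is Z1 (14).
From Z1: distances to unvisited — B1=24, Y2=31, Z4=34. Nearest is B1 (24).
From B1: distances to unvisited — Y2=27, Z4=35. Nearest is Y2 (27).
From Y2: distances to unvisited — Z4=23. Nearest is Z4 (23).
Return Z4→HQ: 28.
Total = 6 + 15 + 14 + 24 + 27 + 23 + 28 = 137.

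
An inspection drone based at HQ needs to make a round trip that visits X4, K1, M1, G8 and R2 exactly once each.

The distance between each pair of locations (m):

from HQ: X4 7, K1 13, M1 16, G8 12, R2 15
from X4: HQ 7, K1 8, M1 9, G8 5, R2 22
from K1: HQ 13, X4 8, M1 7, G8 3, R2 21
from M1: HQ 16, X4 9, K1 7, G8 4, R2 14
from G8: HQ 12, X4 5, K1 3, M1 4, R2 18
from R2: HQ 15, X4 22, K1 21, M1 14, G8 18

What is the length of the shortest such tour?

With 5 stops there are 5!/2 = 60 distinct round trips (a route and its reverse cost the same).
HQ-X4-K1-M1-G8-R2-HQ: 7+8+7+4+18+15 = 59
HQ-X4-K1-M1-R2-G8-HQ: 7+8+7+14+18+12 = 66
HQ-X4-K1-G8-M1-R2-HQ: 7+8+3+4+14+15 = 51
HQ-X4-K1-G8-R2-M1-HQ: 7+8+3+18+14+16 = 66
HQ-X4-K1-R2-M1-G8-HQ: 7+8+21+14+4+12 = 66
HQ-X4-K1-R2-G8-M1-HQ: 7+8+21+18+4+16 = 74
HQ-X4-M1-K1-G8-R2-HQ: 7+9+7+3+18+15 = 59
HQ-X4-M1-K1-R2-G8-HQ: 7+9+7+21+18+12 = 74
HQ-X4-M1-G8-K1-R2-HQ: 7+9+4+3+21+15 = 59
HQ-X4-M1-G8-R2-K1-HQ: 7+9+4+18+21+13 = 72
HQ-X4-M1-R2-K1-G8-HQ: 7+9+14+21+3+12 = 66
HQ-X4-M1-R2-G8-K1-HQ: 7+9+14+18+3+13 = 64
HQ-X4-G8-K1-M1-R2-HQ: 7+5+3+7+14+15 = 51
HQ-X4-G8-K1-R2-M1-HQ: 7+5+3+21+14+16 = 66
… (46 more)
The minimum is 51.
One optimal route: HQ → X4 → K1 → G8 → M1 → R2 → HQ (or its reverse).

51 m — the shortest possible round trip.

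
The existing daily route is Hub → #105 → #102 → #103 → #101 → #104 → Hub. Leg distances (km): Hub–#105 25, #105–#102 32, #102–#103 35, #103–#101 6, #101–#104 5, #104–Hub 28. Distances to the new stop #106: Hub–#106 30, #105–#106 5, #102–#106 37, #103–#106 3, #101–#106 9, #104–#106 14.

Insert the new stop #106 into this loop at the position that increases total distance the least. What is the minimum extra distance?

Insertion cost between consecutive stops i–j is d(i,#106) + d(#106,j) − d(i,j):
  between Hub and #105: 30 + 5 − 25 = 10
  between #105 and #102: 5 + 37 − 32 = 10
  between #102 and #103: 37 + 3 − 35 = 5
  between #103 and #101: 3 + 9 − 6 = 6
  between #101 and #104: 9 + 14 − 5 = 18
  between #104 and Hub: 14 + 30 − 28 = 16
Cheapest insertion is between #102 and #103, adding 5.
New total = 131 + 5 = 136.

Adding 5 km by placing #106 on the #102–#103 leg.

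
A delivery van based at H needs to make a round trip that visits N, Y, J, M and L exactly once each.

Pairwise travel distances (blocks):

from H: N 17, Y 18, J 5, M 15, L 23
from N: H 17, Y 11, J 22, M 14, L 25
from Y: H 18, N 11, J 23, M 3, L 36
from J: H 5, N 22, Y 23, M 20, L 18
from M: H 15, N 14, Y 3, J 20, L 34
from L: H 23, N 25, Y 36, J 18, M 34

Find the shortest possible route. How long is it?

With 5 stops there are 5!/2 = 60 distinct round trips (a route and its reverse cost the same).
H → N → Y → J → M → L → H: 17+11+23+20+34+23 = 128
H → N → Y → J → L → M → H: 17+11+23+18+34+15 = 118
H → N → Y → M → J → L → H: 17+11+3+20+18+23 = 92
H → N → Y → M → L → J → H: 17+11+3+34+18+5 = 88
H → N → Y → L → J → M → H: 17+11+36+18+20+15 = 117
H → N → Y → L → M → J → H: 17+11+36+34+20+5 = 123
H → N → J → Y → M → L → H: 17+22+23+3+34+23 = 122
H → N → J → Y → L → M → H: 17+22+23+36+34+15 = 147
H → N → J → M → Y → L → H: 17+22+20+3+36+23 = 121
H → N → J → M → L → Y → H: 17+22+20+34+36+18 = 147
H → N → J → L → Y → M → H: 17+22+18+36+3+15 = 111
H → N → J → L → M → Y → H: 17+22+18+34+3+18 = 112
H → N → M → Y → J → L → H: 17+14+3+23+18+23 = 98
H → N → M → Y → L → J → H: 17+14+3+36+18+5 = 93
… (46 more)
H → J → L → N → Y → M → H: 5+18+25+11+3+15 = 77  ← best
The minimum is 77.
One optimal route: H → J → L → N → Y → M → H (or its reverse).

77 blocks — the shortest possible round trip.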